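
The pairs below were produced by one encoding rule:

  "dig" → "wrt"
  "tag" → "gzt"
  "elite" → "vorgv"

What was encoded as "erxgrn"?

Each pair mirrors across the alphabet (d↔w, i↔r, g↔t): positions sum to 25. Letters are reflected about the middle of the alphabet (position → 25−position): Atbash.
Decoding erxgrn: e↔v, r↔i, x↔c, g↔t, r↔i, n↔m.

victim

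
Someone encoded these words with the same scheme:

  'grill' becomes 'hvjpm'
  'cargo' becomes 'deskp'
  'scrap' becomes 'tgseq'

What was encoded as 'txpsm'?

The shifts repeat in a cycle of length 2: positions 0,1,… shift by +1, +4, then the pattern repeats.
Reversing it on txpsm: t−1=s, x−4=t, p−1=o, s−4=o, m−1=l.

stool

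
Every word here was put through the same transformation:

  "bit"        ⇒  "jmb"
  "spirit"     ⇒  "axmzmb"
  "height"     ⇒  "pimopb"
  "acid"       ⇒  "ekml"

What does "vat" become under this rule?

The shift depends on letter class: consonant b→j is +8, but vowel i→m is +4. Vowels shift forward by 4 and consonants shift forward by 8.
For vat: v(cons)+8=d, a(vowel)+4=e, t(cons)+8=b.

deb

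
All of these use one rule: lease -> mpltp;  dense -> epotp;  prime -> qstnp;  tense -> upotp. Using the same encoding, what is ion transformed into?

tzo

The shift depends on letter class: consonant l→m is +1, but vowel e→p is +11. Vowels shift forward by 11 and consonants shift forward by 1.
On ion: i(vowel)+11=t, o(vowel)+11=z, n(cons)+1=o.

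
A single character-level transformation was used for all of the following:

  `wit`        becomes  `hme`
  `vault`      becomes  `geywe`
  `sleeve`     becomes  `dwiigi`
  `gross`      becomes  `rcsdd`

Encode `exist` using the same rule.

iimde

The rule splits by letter class: vowels +4, consonants +11.
On exist: e(vowel)+4=i, x(cons)+11=i, i(vowel)+4=m, s(cons)+11=d, t(cons)+11=e.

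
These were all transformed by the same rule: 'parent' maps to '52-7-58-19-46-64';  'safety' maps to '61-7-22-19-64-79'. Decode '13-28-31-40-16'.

child

p(#16)→52 and a(#1)→7: differences scale by 3, so n = 3·pos + 4. With a=1..z=26, the number is 3·pos + 4.
Reversing it on 13-28-31-40-16: 13→(13−4)÷3=3=c, 28→(28−4)÷3=8=h, 31→(31−4)÷3=9=i, 40→(40−4)÷3=12=l, 16→(16−4)÷3=4=d.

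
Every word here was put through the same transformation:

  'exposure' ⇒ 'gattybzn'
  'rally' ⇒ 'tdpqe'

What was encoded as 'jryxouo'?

In exposure: e→g is +2, x→a is +3, p→t is +4, o→t is +5 — the shift increases by 1 each position. Letter i (0-indexed) is shifted by i+2, so successive shifts are 2, 3, 4, ….
Reversing it on jryxouo: j−2=h, r−3=o, y−4=u, x−5=s, o−6=i, u−7=n, o−8=g.

housing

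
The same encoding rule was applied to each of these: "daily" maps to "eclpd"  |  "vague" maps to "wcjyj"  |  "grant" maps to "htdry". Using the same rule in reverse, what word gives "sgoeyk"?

Each letter shifts forward by (position + 1), i.e. 1, 2, 3, … — the shift grows by one for each successive letter.
Reversing it on sgoeyk: s−1=r, g−2=e, o−3=l, e−4=a, y−5=t, k−6=e.

relate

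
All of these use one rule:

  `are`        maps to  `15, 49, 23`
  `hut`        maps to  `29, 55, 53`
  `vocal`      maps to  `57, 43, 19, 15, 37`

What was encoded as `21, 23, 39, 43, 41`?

demon

a(#1)→15 and r(#18)→49: differences scale by 2, so n = 2·pos + 13. With a=1..z=26, the number is 2·pos + 13.
Reversing it on 21, 23, 39, 43, 41: 21→(21−13)÷2=4=d, 23→(23−13)÷2=5=e, 39→(39−13)÷2=13=m, 43→(43−13)÷2=15=o, 41→(41−13)÷2=14=n.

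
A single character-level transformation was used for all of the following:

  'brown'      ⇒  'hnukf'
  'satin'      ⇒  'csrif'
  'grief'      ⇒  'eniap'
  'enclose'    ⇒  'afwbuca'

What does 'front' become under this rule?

pnufr

This is an affine cipher: with a=0,…,z=25, each position x becomes (15x+18) mod 26.
On front: f(5)→15·5+18≡15=p; r(17)→15·17+18≡13=n; o(14)→15·14+18≡20=u; n(13)→15·13+18≡5=f; t(19)→15·19+18≡17=r (all mod 26).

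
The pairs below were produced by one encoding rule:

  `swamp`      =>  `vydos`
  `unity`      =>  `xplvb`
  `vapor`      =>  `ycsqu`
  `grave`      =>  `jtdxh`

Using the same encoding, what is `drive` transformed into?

Shifts by position in swamp: pos 0: s→v (+3), pos 1: w→y (+2), pos 2: a→d (+3), pos 3: m→o (+2) — repeating every 2. The shifts repeat in a cycle of length 2: positions 0,1,… shift by +3, +2, then the pattern repeats.
For drive: d+3=g, r+2=t, i+3=l, v+2=x, e+3=h.

gtlxh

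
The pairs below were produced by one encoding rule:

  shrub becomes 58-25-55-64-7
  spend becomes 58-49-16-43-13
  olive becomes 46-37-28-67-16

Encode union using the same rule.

s(#19)→58 and h(#8)→25: differences scale by 3, so n = 3·pos + 1. The formula is n = 3×(alphabet index, a=1) + 1.
For union: u=21→64, n=14→43, i=9→28, o=15→46, n=14→43.

64-43-28-46-43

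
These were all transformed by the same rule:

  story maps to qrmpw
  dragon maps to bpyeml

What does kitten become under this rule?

igrrcl

Compare letters: s→q is +24, t→r is +24, o→m is +24 — a constant shift. Each letter is shifted forward by 24 in the alphabet (a Caesar shift of +24).
Applying it to kitten: k+24=i, i+24=g, t+24=r, t+24=r, e+24=c, n+24=l.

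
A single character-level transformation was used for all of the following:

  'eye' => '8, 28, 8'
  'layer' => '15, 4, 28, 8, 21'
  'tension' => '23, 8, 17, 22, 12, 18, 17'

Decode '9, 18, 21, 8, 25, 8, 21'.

e is letter #5 and maps to 8: an offset of 3. The number is (letter's place in the alphabet, a=1) + 3.
Undoing it on 9, 18, 21, 8, 25, 8, 21: 9→(9−3)÷1=6=f, 18→(18−3)÷1=15=o, 21→(21−3)÷1=18=r, 8→(8−3)÷1=5=e, 25→(25−3)÷1=22=v, 8→(8−3)÷1=5=e, 21→(21−3)÷1=18=r.

forever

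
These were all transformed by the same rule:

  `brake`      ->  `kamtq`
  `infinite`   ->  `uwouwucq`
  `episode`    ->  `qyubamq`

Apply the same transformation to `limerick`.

Two shifts are in play — +12 for a/e/i/o/u, +9 for every other letter.
Applying it to limerick: l(cons)+9=u, i(vowel)+12=u, m(cons)+9=v, e(vowel)+12=q, r(cons)+9=a, i(vowel)+12=u, c(cons)+9=l, k(cons)+9=t.

uuvqault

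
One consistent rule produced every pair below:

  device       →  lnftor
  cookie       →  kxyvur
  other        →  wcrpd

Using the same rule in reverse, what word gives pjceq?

In device: d→l is +8, e→n is +9, v→f is +10, i→t is +11 — the shift increases by 1 each position. Each letter shifts forward by (position + 8), i.e. 8, 9, 10, … — the shift grows by one for each successive letter.
Undoing it on pjceq: p−8=h, j−9=a, c−10=s, e−11=t, q−12=e.

haste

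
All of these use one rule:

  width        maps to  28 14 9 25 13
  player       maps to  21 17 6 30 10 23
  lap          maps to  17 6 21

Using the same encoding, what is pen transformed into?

21 10 19

w is letter #23 and maps to 28: an offset of 5. The number is (letter's place in the alphabet, a=1) + 5.
Applying it to pen: p=16→21, e=5→10, n=14→19.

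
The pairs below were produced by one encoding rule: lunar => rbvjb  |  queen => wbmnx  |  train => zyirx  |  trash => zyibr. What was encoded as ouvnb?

In lunar: l→r is +6, u→b is +7, n→v is +8, a→j is +9 — the shift increases by 1 each position. Letter i (0-indexed) is shifted by i+6, so successive shifts are 6, 7, 8, ….
Decoding ouvnb: o−6=i, u−7=n, v−8=n, n−9=e, b−10=r.

inner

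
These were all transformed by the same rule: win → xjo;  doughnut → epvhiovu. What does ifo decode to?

Compare letters: w→x is +1, i→j is +1, n→o is +1 — a constant shift. It's a constant shift of +1 (ROT1).
Reversing it on ifo: i−1=h, f−1=e, o−1=n.

hen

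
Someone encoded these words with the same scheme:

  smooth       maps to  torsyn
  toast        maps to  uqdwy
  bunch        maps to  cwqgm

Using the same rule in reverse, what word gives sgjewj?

In smooth: s→t is +1, m→o is +2, o→r is +3, o→s is +4 — the shift increases by 1 each position. The shift increases by 1 at each position, starting from +1: 1, 2, 3, ….
Reversing it on sgjewj: s−1=r, g−2=e, j−3=g, e−4=a, w−5=r, j−6=d.

regard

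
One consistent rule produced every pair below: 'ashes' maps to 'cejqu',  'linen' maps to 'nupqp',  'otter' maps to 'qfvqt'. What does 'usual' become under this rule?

Shifts by position in ashes: pos 0: a→c (+2), pos 1: s→e (+12), pos 2: h→j (+2), pos 3: e→q (+12) — repeating every 2. A repeating key of period 2 is used — shifts +2, +12 over and over.
On usual: u+2=w, s+12=e, u+2=w, a+12=m, l+2=n.

wewmn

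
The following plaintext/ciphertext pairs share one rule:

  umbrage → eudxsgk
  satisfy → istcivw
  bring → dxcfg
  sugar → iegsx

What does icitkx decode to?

sister

u(20)→e(4) and m(12)→u(20) fit y≡11x+18 (mod 26); the inverse of 11 mod 26 is 19. Each letter's alphabet position (a=0..z=25) is mapped through 11·x+18 mod 26 — an affine cipher.
Reversing it on icitkx: i(8)→19·(8−18)≡18=s; c(2)→19·(2−18)≡8=i; i(8)→19·(8−18)≡18=s; t(19)→19·(19−18)≡19=t; k(10)→19·(10−18)≡4=e; x(23)→19·(23−18)≡17=r (all mod 26).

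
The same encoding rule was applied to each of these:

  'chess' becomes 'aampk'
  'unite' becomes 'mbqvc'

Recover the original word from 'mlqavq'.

inside

The output letters match the input read backwards, each shifted +8: chess reversed is ssehc. Two steps: reverse the string, then apply a Caesar shift of +8.
Undoing it on mlqavq: shift back: m−8=e, l−8=d, q−8=i, a−8=s, v−8=n, q−8=i → edisni; then reverse → inside.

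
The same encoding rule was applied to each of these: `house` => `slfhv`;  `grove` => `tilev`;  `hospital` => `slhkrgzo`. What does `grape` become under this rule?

Each pair mirrors across the alphabet (h↔s, o↔l, u↔f): positions sum to 25. Each letter is replaced by its mirror in the alphabet: a↔z, b↔y, c↔x, and so on (the Atbash cipher).
On grape: g↔t, r↔i, a↔z, p↔k, e↔v.

tizkv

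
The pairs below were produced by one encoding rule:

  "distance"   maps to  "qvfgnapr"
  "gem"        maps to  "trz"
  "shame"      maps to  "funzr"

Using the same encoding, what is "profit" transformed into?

Compare letters: d→q is +13, i→v is +13, s→f is +13 — a constant shift. It's a constant shift of +13 (ROT13).
Applying it to profit: p+13=c, r+13=e, o+13=b, f+13=s, i+13=v, t+13=g.

cebsvg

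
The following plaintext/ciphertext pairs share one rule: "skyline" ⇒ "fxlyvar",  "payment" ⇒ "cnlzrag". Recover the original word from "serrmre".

freezer

Compare letters: s→f is +13, k→x is +13, y→l is +13 — a constant shift. Each letter is shifted forward by 13 in the alphabet (a Caesar shift of +13).
Undoing it on serrmre: s−13=f, e−13=r, r−13=e, r−13=e, m−13=z, r−13=e, e−13=r.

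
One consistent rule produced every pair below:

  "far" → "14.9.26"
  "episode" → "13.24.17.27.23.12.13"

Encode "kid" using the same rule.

19.17.12

f is letter #6 and maps to 14: an offset of 8. Each letter is replaced by its alphabet position (a=1..z=26) + 8.
Applying it to kid: k=11→19, i=9→17, d=4→12.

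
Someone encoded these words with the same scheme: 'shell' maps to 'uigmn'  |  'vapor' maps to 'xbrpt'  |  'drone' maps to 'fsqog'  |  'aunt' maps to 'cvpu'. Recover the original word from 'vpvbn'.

total

Shifts by position in shell: pos 0: s→u (+2), pos 1: h→i (+1), pos 2: e→g (+2), pos 3: l→m (+1) — repeating every 2. A repeating key of period 2 is used — shifts +2, +1 over and over.
Decoding vpvbn: v−2=t, p−1=o, v−2=t, b−1=a, n−2=l.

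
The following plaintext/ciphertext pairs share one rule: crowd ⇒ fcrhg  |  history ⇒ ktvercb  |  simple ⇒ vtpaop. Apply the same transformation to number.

qfpmhc

Shifts by position in crowd: pos 0: c→f (+3), pos 1: r→c (+11), pos 2: o→r (+3), pos 3: w→h (+11) — repeating every 2. It's a Vigenère-style cipher with numeric key [3,11]: position i shifts by key[i mod 2].
For number: n+3=q, u+11=f, m+3=p, b+11=m, e+3=h, r+11=c.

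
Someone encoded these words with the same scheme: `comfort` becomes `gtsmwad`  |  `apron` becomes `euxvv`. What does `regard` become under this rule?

vjmhzm

In comfort: c→g is +4, o→t is +5, m→s is +6, f→m is +7 — the shift increases by 1 each position. Each letter shifts forward by (position + 4), i.e. 4, 5, 6, … — the shift grows by one for each successive letter.
For regard: r+4=v, e+5=j, g+6=m, a+7=h, r+8=z, d+9=m.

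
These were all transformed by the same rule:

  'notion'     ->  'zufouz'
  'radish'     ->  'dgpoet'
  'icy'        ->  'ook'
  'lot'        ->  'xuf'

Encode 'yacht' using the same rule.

The shift depends on letter class: consonant n→z is +12, but vowel o→u is +6. The rule splits by letter class: vowels +6, consonants +12.
For yacht: y(cons)+12=k, a(vowel)+6=g, c(cons)+12=o, h(cons)+12=t, t(cons)+12=f.

kgotf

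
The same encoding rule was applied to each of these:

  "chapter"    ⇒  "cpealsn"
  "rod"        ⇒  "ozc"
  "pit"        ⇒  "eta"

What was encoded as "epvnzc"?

rocket

The word is reversed, then every letter is shifted forward by 11.
Decoding epvnzc: shift back: e−11=t, p−11=e, v−11=k, n−11=c, z−11=o, c−11=r → tekcor; then reverse → rocket.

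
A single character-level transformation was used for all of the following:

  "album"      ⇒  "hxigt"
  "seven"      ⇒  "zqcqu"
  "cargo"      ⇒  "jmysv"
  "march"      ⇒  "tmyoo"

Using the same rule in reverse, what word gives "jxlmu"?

clean

Shifts by position in album: pos 0: a→h (+7), pos 1: l→x (+12), pos 2: b→i (+7), pos 3: u→g (+12) — repeating every 2. The shifts repeat in a cycle of length 2: positions 0,1,… shift by +7, +12, then the pattern repeats.
Undoing it on jxlmu: j−7=c, x−12=l, l−7=e, m−12=a, u−7=n.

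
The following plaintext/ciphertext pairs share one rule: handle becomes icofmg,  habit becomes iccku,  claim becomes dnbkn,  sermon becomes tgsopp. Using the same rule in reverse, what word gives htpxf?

grove

Shifts by position in handle: pos 0: h→i (+1), pos 1: a→c (+2), pos 2: n→o (+1), pos 3: d→f (+2) — repeating every 2. A repeating key of period 2 is used — shifts +1, +2 over and over.
Decoding htpxf: h−1=g, t−2=r, p−1=o, x−2=v, f−1=e.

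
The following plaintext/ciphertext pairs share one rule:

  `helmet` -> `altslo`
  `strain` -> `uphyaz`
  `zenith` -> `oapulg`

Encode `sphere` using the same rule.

lylowz

The output letters match the input read backwards, each shifted +7: helmet reversed is temleh. Two steps: reverse the string, then apply a Caesar shift of +7.
On sphere: reverse → erehps; then shift: e+7=l, r+7=y, e+7=l, h+7=o, p+7=w, s+7=z.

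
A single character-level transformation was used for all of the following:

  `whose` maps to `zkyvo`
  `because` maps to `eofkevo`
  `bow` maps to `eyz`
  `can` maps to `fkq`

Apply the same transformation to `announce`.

kqqyeqfo

The shift depends on letter class: consonant w→z is +3, but vowel o→y is +10. Vowels shift forward by 10 and consonants shift forward by 3.
For announce: a(vowel)+10=k, n(cons)+3=q, n(cons)+3=q, o(vowel)+10=y, u(vowel)+10=e, n(cons)+3=q, c(cons)+3=f, e(vowel)+10=o.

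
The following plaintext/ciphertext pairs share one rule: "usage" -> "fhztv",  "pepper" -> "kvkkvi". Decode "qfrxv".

juice

Each pair mirrors across the alphabet (u↔f, s↔h, a↔z): positions sum to 25. This is the alphabet-reversal cipher (Atbash): a becomes z, b becomes y, etc.
Decoding qfrxv: q↔j, f↔u, r↔i, x↔c, v↔e.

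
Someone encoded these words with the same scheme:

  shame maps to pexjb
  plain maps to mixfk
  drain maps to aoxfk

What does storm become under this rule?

pqloj

Compare letters: s→p is +23, h→e is +23, a→x is +23 — a constant shift. This is a Caesar cipher with shift 23.
Applying it to storm: s+23=p, t+23=q, o+23=l, r+23=o, m+23=j.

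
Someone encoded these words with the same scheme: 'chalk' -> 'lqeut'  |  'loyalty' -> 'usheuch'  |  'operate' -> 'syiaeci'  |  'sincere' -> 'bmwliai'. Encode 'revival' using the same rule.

The shift depends on letter class: consonant c→l is +9, but vowel a→e is +4. Two shifts are in play — +4 for a/e/i/o/u, +9 for every other letter.
On revival: r(cons)+9=a, e(vowel)+4=i, v(cons)+9=e, i(vowel)+4=m, v(cons)+9=e, a(vowel)+4=e, l(cons)+9=u.

aiemeeu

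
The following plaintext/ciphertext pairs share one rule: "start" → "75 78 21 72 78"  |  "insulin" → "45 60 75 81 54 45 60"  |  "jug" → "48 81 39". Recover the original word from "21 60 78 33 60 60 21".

antenna

s(#19)→75 and t(#20)→78: differences scale by 3, so n = 3·pos + 18. With a=1..z=26, the number is 3·pos + 18.
Undoing it on 21 60 78 33 60 60 21: 21→(21−18)÷3=1=a, 60→(60−18)÷3=14=n, 78→(78−18)÷3=20=t, 33→(33−18)÷3=5=e, 60→(60−18)÷3=14=n, 60→(60−18)÷3=14=n, 21→(21−18)÷3=1=a.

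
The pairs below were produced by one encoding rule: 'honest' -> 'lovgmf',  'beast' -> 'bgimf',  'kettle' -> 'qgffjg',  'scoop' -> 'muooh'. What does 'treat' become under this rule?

Each letter's alphabet position (a=0..z=25) is mapped through 19·x+8 mod 26 — an affine cipher.
Applying it to treat: t(19)→19·19+8≡5=f; r(17)→19·17+8≡19=t; e(4)→19·4+8≡6=g; a(0)→19·0+8≡8=i; t(19)→19·19+8≡5=f (all mod 26).

ftgif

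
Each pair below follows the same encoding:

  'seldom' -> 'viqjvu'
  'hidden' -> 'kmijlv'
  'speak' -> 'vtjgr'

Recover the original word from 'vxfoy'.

stair

In seldom: s→v is +3, e→i is +4, l→q is +5, d→j is +6 — the shift increases by 1 each position. Letter i (0-indexed) is shifted by i+3, so successive shifts are 3, 4, 5, ….
Undoing it on vxfoy: v−3=s, x−4=t, f−5=a, o−6=i, y−7=r.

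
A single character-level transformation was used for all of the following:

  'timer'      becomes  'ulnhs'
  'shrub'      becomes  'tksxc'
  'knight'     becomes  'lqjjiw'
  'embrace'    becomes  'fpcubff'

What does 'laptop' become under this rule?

mdqwps

Shifts by position in timer: pos 0: t→u (+1), pos 1: i→l (+3), pos 2: m→n (+1), pos 3: e→h (+3) — repeating every 2. A repeating key of period 2 is used — shifts +1, +3 over and over.
Applying it to laptop: l+1=m, a+3=d, p+1=q, t+3=w, o+1=p, p+3=s.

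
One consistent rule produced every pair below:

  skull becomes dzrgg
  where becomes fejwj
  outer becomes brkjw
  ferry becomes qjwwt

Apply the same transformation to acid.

hvlc

s(18)→d(3) and k(10)→z(25) fit y≡7x+7 (mod 26); the inverse of 7 mod 26 is 15. Each letter's alphabet position (a=0..z=25) is mapped through 7·x+7 mod 26 — an affine cipher.
For acid: a(0)→7·0+7≡7=h; c(2)→7·2+7≡21=v; i(8)→7·8+7≡11=l; d(3)→7·3+7≡2=c (all mod 26).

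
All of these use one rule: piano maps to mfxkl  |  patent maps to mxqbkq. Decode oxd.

rag

Each letter is shifted forward by 23 in the alphabet (a Caesar shift of +23).
Decoding oxd: o−23=r, x−23=a, d−23=g.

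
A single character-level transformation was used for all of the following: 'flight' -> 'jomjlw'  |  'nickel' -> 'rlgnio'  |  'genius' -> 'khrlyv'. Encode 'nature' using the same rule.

It's a Vigenère-style cipher with numeric key [4,3]: position i shifts by key[i mod 2].
On nature: n+4=r, a+3=d, t+4=x, u+3=x, r+4=v, e+3=h.

rdxxvh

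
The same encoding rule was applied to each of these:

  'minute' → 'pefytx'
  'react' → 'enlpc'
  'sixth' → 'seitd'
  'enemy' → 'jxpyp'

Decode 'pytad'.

spine

The output letters match the input read backwards, each shifted +11: minute reversed is etunim. Two steps: reverse the string, then apply a Caesar shift of +11.
Undoing it on pytad: shift back: p−11=e, y−11=n, t−11=i, a−11=p, d−11=s → enips; then reverse → spine.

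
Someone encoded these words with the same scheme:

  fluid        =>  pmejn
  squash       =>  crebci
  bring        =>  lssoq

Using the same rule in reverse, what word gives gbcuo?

waste

Shifts by position in fluid: pos 0: f→p (+10), pos 1: l→m (+1), pos 2: u→e (+10), pos 3: i→j (+1) — repeating every 2. The shifts repeat in a cycle of length 2: positions 0,1,… shift by +10, +1, then the pattern repeats.
Reversing it on gbcuo: g−10=w, b−1=a, c−10=s, u−1=t, o−10=e.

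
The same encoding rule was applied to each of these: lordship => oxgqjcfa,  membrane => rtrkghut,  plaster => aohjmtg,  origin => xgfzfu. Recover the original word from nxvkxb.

l(11)→o(14) and o(14)→x(23) fit y≡3x+7 (mod 26); the inverse of 3 mod 26 is 9. Each letter's alphabet position (a=0..z=25) is mapped through 3·x+7 mod 26 — an affine cipher.
Decoding nxvkxb: n(13)→9·(13−7)≡2=c; x(23)→9·(23−7)≡14=o; v(21)→9·(21−7)≡22=w; k(10)→9·(10−7)≡1=b; x(23)→9·(23−7)≡14=o; b(1)→9·(1−7)≡24=y (all mod 26).

cowboy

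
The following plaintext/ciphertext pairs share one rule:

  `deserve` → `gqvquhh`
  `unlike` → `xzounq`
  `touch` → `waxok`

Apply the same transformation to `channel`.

ftdzqqo

Shifts by position in deserve: pos 0: d→g (+3), pos 1: e→q (+12), pos 2: s→v (+3), pos 3: e→q (+12) — repeating every 2. It's a Vigenère-style cipher with numeric key [3,12]: position i shifts by key[i mod 2].
On channel: c+3=f, h+12=t, a+3=d, n+12=z, n+3=q, e+12=q, l+3=o.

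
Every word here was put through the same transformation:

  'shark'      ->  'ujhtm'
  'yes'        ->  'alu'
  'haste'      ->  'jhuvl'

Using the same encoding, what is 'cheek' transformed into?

Vowels shift forward by 7 and consonants shift forward by 2.
On cheek: c(cons)+2=e, h(cons)+2=j, e(vowel)+7=l, e(vowel)+7=l, k(cons)+2=m.

ejllm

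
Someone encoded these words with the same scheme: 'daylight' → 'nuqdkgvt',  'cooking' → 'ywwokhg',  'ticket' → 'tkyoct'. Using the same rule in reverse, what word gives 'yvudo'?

d(3)→n(13) and a(0)→u(20) fit y≡15x+20 (mod 26); the inverse of 15 mod 26 is 7. Each letter's alphabet position (a=0..z=25) is mapped through 15·x+20 mod 26 — an affine cipher.
Reversing it on yvudo: y(24)→7·(24−20)≡2=c; v(21)→7·(21−20)≡7=h; u(20)→7·(20−20)≡0=a; d(3)→7·(3−20)≡11=l; o(14)→7·(14−20)≡10=k (all mod 26).

chalk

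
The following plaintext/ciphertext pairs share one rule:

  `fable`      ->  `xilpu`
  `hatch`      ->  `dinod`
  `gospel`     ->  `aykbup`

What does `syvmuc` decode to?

monkey

Treating letters as 0–25, the rule is x ↦ 3x + 8 (mod 26).
Reversing it on syvmuc: s(18)→9·(18−8)≡12=m; y(24)→9·(24−8)≡14=o; v(21)→9·(21−8)≡13=n; m(12)→9·(12−8)≡10=k; u(20)→9·(20−8)≡4=e; c(2)→9·(2−8)≡24=y (all mod 26).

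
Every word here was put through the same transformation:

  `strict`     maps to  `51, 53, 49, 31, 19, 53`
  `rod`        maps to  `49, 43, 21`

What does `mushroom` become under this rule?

39, 55, 51, 29, 49, 43, 43, 39

s(#19)→51 and t(#20)→53: differences scale by 2, so n = 2·pos + 13. Each letter becomes 2×(its alphabet position, a=1..z=26) + 13.
Applying it to mushroom: m=13→39, u=21→55, s=19→51, h=8→29, r=18→49, o=15→43, o=15→43, m=13→39.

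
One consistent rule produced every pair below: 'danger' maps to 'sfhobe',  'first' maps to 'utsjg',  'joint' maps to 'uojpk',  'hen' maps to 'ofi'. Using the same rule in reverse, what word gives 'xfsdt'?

screw

The word is reversed, then every letter is shifted forward by 1.
Decoding xfsdt: shift back: x−1=w, f−1=e, s−1=r, d−1=c, t−1=s → wercs; then reverse → screw.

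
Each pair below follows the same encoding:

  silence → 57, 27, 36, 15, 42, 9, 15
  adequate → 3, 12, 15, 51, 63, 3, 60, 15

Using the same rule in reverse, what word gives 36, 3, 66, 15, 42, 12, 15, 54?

lavender

Each letter becomes 3×(its alphabet position, a=1..z=26).
Reversing it on 36, 3, 66, 15, 42, 12, 15, 54: 36→(36−0)÷3=12=l, 3→(3−0)÷3=1=a, 66→(66−0)÷3=22=v, 15→(15−0)÷3=5=e, 42→(42−0)÷3=14=n, 12→(12−0)÷3=4=d, 15→(15−0)÷3=5=e, 54→(54−0)÷3=18=r.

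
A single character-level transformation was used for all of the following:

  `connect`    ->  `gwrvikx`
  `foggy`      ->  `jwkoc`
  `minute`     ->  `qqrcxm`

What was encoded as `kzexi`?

grape

Shifts by position in connect: pos 0: c→g (+4), pos 1: o→w (+8), pos 2: n→r (+4), pos 3: n→v (+8) — repeating every 2. A repeating key of period 2 is used — shifts +4, +8 over and over.
Decoding kzexi: k−4=g, z−8=r, e−4=a, x−8=p, i−4=e.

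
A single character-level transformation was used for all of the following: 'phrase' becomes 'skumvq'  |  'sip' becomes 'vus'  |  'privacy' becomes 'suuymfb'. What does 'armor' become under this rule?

The shift depends on letter class: consonant p→s is +3, but vowel a→m is +12. The rule splits by letter class: vowels +12, consonants +3.
On armor: a(vowel)+12=m, r(cons)+3=u, m(cons)+3=p, o(vowel)+12=a, r(cons)+3=u.

mupau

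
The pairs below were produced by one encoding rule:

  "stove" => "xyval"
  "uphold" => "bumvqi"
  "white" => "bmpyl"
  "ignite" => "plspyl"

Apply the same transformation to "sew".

xlb

The shift depends on letter class: consonant s→x is +5, but vowel o→v is +7. Vowels shift forward by 7 and consonants shift forward by 5.
For sew: s(cons)+5=x, e(vowel)+7=l, w(cons)+5=b.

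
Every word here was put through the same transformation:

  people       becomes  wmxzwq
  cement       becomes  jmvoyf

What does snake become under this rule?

zvjup

In people: p→w is +7, e→m is +8, o→x is +9, p→z is +10 — the shift increases by 1 each position. Letter i (0-indexed) is shifted by i+7, so successive shifts are 7, 8, 9, ….
For snake: s+7=z, n+8=v, a+9=j, k+10=u, e+11=p.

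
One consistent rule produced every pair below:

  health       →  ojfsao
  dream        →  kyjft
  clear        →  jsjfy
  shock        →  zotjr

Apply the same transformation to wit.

dna

The shift depends on letter class: consonant h→o is +7, but vowel e→j is +5. The rule splits by letter class: vowels +5, consonants +7.
Applying it to wit: w(cons)+7=d, i(vowel)+5=n, t(cons)+7=a.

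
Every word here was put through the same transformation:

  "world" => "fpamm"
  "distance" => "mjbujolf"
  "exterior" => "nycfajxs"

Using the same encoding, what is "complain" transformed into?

Shifts by position in world: pos 0: w→f (+9), pos 1: o→p (+1), pos 2: r→a (+9), pos 3: l→m (+1) — repeating every 2. The shifts repeat in a cycle of length 2: positions 0,1,… shift by +9, +1, then the pattern repeats.
For complain: c+9=l, o+1=p, m+9=v, p+1=q, l+9=u, a+1=b, i+9=r, n+1=o.

lpvqubro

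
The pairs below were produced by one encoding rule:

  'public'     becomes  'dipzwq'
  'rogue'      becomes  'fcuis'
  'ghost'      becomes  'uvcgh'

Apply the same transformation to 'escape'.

sgqods

Compare letters: p→d is +14, u→i is +14, b→p is +14 — a constant shift. Every letter moves 14 places later in the alphabet, wrapping around z→a.
For escape: e+14=s, s+14=g, c+14=q, a+14=o, p+14=d, e+14=s.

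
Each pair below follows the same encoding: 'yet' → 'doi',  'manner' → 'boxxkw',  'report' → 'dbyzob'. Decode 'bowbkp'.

Two steps: reverse the string, then apply a Caesar shift of +10.
Decoding bowbkp: shift back: b−10=r, o−10=e, w−10=m, b−10=r, k−10=a, p−10=f → remraf; then reverse → farmer.

farmer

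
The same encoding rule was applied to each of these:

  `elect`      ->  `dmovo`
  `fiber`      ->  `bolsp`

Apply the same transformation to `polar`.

The output letters match the input read backwards, each shifted +10: elect reversed is tcele. The word is reversed, then every letter is shifted forward by 10.
On polar: reverse → ralop; then shift: r+10=b, a+10=k, l+10=v, o+10=y, p+10=z.

bkvyz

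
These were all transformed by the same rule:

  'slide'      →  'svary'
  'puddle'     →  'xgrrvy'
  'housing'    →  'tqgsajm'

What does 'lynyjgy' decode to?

s(18)→s(18) and l(11)→v(21) fit y≡7x+22 (mod 26); the inverse of 7 mod 26 is 15. This is an affine cipher: with a=0,…,z=25, each position x becomes (7x+22) mod 26.
Decoding lynyjgy: l(11)→15·(11−22)≡17=r; y(24)→15·(24−22)≡4=e; n(13)→15·(13−22)≡21=v; y(24)→15·(24−22)≡4=e; j(9)→15·(9−22)≡13=n; g(6)→15·(6−22)≡20=u; y(24)→15·(24−22)≡4=e (all mod 26).

revenue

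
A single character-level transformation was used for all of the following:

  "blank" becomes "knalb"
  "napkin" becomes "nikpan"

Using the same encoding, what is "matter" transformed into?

rettam

The output letters match the input read backwards: blank reversed is knalb. The word is simply reversed.
On matter: reverse → rettam.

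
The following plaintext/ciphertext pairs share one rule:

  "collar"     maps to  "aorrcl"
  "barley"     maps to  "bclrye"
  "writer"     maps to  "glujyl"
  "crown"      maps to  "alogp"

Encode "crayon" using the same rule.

This is an affine cipher: with a=0,…,z=25, each position x becomes (25x+2) mod 26.
For crayon: c(2)→25·2+2≡0=a; r(17)→25·17+2≡11=l; a(0)→25·0+2≡2=c; y(24)→25·24+2≡4=e; o(14)→25·14+2≡14=o; n(13)→25·13+2≡15=p (all mod 26).

alceop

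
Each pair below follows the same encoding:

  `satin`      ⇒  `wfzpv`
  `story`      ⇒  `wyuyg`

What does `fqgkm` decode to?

Letter i (0-indexed) is shifted by i+4, so successive shifts are 4, 5, 6, ….
Reversing it on fqgkm: f−4=b, q−5=l, g−6=a, k−7=d, m−8=e.

blade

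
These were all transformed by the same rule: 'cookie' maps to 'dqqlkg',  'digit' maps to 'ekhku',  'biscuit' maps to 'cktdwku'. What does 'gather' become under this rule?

hcuigs

Vowels shift forward by 2 and consonants shift forward by 1.
For gather: g(cons)+1=h, a(vowel)+2=c, t(cons)+1=u, h(cons)+1=i, e(vowel)+2=g, r(cons)+1=s.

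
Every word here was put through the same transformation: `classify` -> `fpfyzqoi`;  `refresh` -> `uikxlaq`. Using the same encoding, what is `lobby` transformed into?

osghf

Each letter shifts forward by (position + 3), i.e. 3, 4, 5, … — the shift grows by one for each successive letter.
On lobby: l+3=o, o+4=s, b+5=g, b+6=h, y+7=f.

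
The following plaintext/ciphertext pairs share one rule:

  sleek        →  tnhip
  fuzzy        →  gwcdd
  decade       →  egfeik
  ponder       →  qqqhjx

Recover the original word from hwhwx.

guess

In sleek: s→t is +1, l→n is +2, e→h is +3, e→i is +4 — the shift increases by 1 each position. Each letter shifts forward by (position + 1), i.e. 1, 2, 3, … — the shift grows by one for each successive letter.
Undoing it on hwhwx: h−1=g, w−2=u, h−3=e, w−4=s, x−5=s.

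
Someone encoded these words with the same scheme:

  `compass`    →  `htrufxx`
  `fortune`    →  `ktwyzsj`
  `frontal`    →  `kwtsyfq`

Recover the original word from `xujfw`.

spear

Compare letters: c→h is +5, o→t is +5, m→r is +5 — a constant shift. It's a constant shift of +5 (ROT5).
Decoding xujfw: x−5=s, u−5=p, j−5=e, f−5=a, w−5=r.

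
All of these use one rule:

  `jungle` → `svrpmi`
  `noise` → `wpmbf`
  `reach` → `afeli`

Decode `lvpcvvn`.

culture

A repeating key of period 3 is used — shifts +9, +1, +4 over and over.
Undoing it on lvpcvvn: l−9=c, v−1=u, p−4=l, c−9=t, v−1=u, v−4=r, n−9=e.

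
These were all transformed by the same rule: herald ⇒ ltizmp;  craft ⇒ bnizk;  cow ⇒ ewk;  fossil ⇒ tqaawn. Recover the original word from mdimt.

leave

The output letters match the input read backwards, each shifted +8: herald reversed is dlareh. Two steps: reverse the string, then apply a Caesar shift of +8.
Reversing it on mdimt: shift back: m−8=e, d−8=v, i−8=a, m−8=e, t−8=l → evael; then reverse → leave.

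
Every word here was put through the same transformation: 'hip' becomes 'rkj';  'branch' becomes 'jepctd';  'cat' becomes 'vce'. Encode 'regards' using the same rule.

uftcigt

Read the word backwards and shift each letter +2.
Applying it to regards: reverse → sdrager; then shift: s+2=u, d+2=f, r+2=t, a+2=c, g+2=i, e+2=g, r+2=t.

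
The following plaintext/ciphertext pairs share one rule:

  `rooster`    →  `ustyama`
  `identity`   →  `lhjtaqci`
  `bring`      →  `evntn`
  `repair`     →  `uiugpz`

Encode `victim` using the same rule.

In rooster: r→u is +3, o→s is +4, o→t is +5, s→y is +6 — the shift increases by 1 each position. Each letter shifts forward by (position + 3), i.e. 3, 4, 5, … — the shift grows by one for each successive letter.
On victim: v+3=y, i+4=m, c+5=h, t+6=z, i+7=p, m+8=u.

ymhzpu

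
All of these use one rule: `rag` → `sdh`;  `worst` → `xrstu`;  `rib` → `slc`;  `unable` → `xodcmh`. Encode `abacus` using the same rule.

dcddxt

Vowels shift forward by 3 and consonants shift forward by 1.
For abacus: a(vowel)+3=d, b(cons)+1=c, a(vowel)+3=d, c(cons)+1=d, u(vowel)+3=x, s(cons)+1=t.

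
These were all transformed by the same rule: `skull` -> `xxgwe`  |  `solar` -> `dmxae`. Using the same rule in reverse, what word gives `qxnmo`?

cable

The output letters match the input read backwards, each shifted +12: skull reversed is lluks. The word is reversed, then every letter is shifted forward by 12.
Undoing it on qxnmo: shift back: q−12=e, x−12=l, n−12=b, m−12=a, o−12=c → elbac; then reverse → cable.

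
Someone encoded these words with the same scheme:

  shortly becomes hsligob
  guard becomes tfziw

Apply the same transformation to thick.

gsrxp

Each pair mirrors across the alphabet (s↔h, h↔s, o↔l): positions sum to 25. This is the alphabet-reversal cipher (Atbash): a becomes z, b becomes y, etc.
For thick: t↔g, h↔s, i↔r, c↔x, k↔p.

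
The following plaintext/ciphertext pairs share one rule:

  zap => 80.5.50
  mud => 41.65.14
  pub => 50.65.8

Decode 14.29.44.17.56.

z(#26)→80 and a(#1)→5: differences scale by 3, so n = 3·pos + 2. With a=1..z=26, the number is 3·pos + 2.
Undoing it on 14.29.44.17.56: 14→(14−2)÷3=4=d, 29→(29−2)÷3=9=i, 44→(44−2)÷3=14=n, 17→(17−2)÷3=5=e, 56→(56−2)÷3=18=r.

diner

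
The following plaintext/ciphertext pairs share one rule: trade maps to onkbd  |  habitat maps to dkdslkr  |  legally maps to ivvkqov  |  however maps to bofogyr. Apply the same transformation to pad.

The output letters match the input read backwards, each shifted +10: trade reversed is edart. Two steps: reverse the string, then apply a Caesar shift of +10.
For pad: reverse → dap; then shift: d+10=n, a+10=k, p+10=z.

nkz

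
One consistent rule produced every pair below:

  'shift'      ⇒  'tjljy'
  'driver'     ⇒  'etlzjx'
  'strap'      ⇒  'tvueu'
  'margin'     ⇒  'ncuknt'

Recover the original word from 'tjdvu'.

In shift: s→t is +1, h→j is +2, i→l is +3, f→j is +4 — the shift increases by 1 each position. Each letter shifts forward by (position + 1), i.e. 1, 2, 3, … — the shift grows by one for each successive letter.
Undoing it on tjdvu: t−1=s, j−2=h, d−3=a, v−4=r, u−5=p.

sharp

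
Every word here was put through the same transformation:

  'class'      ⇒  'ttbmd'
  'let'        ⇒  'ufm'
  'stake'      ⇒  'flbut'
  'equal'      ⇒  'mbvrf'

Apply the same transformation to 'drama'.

bnbse

The output letters match the input read backwards, each shifted +1: class reversed is ssalc. Read the word backwards and shift each letter +1.
For drama: reverse → amard; then shift: a+1=b, m+1=n, a+1=b, r+1=s, d+1=e.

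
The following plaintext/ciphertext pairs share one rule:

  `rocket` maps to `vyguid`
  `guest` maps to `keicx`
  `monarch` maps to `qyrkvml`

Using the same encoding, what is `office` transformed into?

spjsgo

Shifts by position in rocket: pos 0: r→v (+4), pos 1: o→y (+10), pos 2: c→g (+4), pos 3: k→u (+10) — repeating every 2. A repeating key of period 2 is used — shifts +4, +10 over and over.
Applying it to office: o+4=s, f+10=p, f+4=j, i+10=s, c+4=g, e+10=o.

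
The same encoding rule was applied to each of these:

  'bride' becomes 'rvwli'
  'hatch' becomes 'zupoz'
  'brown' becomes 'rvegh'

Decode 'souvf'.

Each letter's alphabet position (a=0..z=25) is mapped through 23·x+20 mod 26 — an affine cipher.
Reversing it on souvf: s(18)→17·(18−20)≡18=s; o(14)→17·(14−20)≡2=c; u(20)→17·(20−20)≡0=a; v(21)→17·(21−20)≡17=r; f(5)→17·(5−20)≡5=f (all mod 26).

scarf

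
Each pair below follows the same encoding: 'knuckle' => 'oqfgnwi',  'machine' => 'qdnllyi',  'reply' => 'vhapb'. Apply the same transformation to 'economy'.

ifzrrxc

Shifts by position in knuckle: pos 0: k→o (+4), pos 1: n→q (+3), pos 2: u→f (+11), pos 3: c→g (+4), pos 4: k→n (+3), pos 5: l→w (+11) — repeating every 3. A repeating key of period 3 is used — shifts +4, +3, +11 over and over.
On economy: e+4=i, c+3=f, o+11=z, n+4=r, o+3=r, m+11=x, y+4=c.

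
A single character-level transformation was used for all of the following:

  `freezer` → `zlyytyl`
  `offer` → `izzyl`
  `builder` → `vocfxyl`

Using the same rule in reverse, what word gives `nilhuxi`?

Each letter is shifted forward by 20 in the alphabet (a Caesar shift of +20).
Reversing it on nilhuxi: n−20=t, i−20=o, l−20=r, h−20=n, u−20=a, x−20=d, i−20=o.

tornado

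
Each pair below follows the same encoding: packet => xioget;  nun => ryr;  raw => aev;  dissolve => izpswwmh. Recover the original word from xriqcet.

payment

The output letters match the input read backwards, each shifted +4: packet reversed is tekcap. The word is reversed, then every letter is shifted forward by 4.
Reversing it on xriqcet: shift back: x−4=t, r−4=n, i−4=e, q−4=m, c−4=y, e−4=a, t−4=p → tnemyap; then reverse → payment.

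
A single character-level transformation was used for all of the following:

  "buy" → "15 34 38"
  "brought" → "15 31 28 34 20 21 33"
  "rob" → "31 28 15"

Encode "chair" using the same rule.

Each letter is replaced by its alphabet position (a=1..z=26) + 13.
For chair: c=3→16, h=8→21, a=1→14, i=9→22, r=18→31.

16 21 14 22 31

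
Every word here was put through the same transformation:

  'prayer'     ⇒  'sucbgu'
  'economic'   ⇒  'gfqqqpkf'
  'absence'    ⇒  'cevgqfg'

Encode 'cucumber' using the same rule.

fwfwpegu

The shift depends on letter class: consonant p→s is +3, but vowel a→c is +2. Vowels shift forward by 2 and consonants shift forward by 3.
For cucumber: c(cons)+3=f, u(vowel)+2=w, c(cons)+3=f, u(vowel)+2=w, m(cons)+3=p, b(cons)+3=e, e(vowel)+2=g, r(cons)+3=u.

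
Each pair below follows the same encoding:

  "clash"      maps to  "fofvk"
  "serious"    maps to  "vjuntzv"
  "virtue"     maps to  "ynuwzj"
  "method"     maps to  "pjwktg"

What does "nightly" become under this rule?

qnjkwob

The shift depends on letter class: consonant c→f is +3, but vowel a→f is +5. The rule splits by letter class: vowels +5, consonants +3.
For nightly: n(cons)+3=q, i(vowel)+5=n, g(cons)+3=j, h(cons)+3=k, t(cons)+3=w, l(cons)+3=o, y(cons)+3=b.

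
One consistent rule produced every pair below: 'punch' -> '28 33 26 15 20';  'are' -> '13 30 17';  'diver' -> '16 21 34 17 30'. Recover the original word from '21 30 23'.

Each letter is replaced by its alphabet position (a=1..z=26) + 12.
Undoing it on 21 30 23: 21→(21−12)÷1=9=i, 30→(30−12)÷1=18=r, 23→(23−12)÷1=11=k.

irk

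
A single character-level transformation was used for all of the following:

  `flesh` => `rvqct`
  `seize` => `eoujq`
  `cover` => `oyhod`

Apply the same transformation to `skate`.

eumdq

Shifts by position in flesh: pos 0: f→r (+12), pos 1: l→v (+10), pos 2: e→q (+12), pos 3: s→c (+10) — repeating every 2. It's a Vigenère-style cipher with numeric key [12,10]: position i shifts by key[i mod 2].
Applying it to skate: s+12=e, k+10=u, a+12=m, t+10=d, e+12=q.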